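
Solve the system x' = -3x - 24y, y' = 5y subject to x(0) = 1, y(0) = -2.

Coefficient matrix A = [[-3, -24], [0, 5]].
Characteristic polynomial det(A - λI) = λ^2 - 2λ - 15 = 0.
Eigenvalues λ = 5, -3.
For λ=5: (A-λI) row 1 is [-8, -24], so an eigenvector is (-3, 1).
For λ=-3: (A-λI) row 1 is [0, -24], so an eigenvector is (-1, 0).
General solution: c_1e^(5t)(-3,1) + c_2e^(-3t)(-1,0).
Applying x(0)=1, y(0)=-2 gives c_1=-2, c_2=5.

x(t) = 6e^(5t) - 5e^(-3t), y(t) = -2e^(5t)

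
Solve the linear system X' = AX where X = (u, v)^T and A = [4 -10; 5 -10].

Coefficient matrix A = [[4, -10], [5, -10]].
Characteristic polynomial det(A - λI) = λ^2 + 6λ + 10 = 0.
Eigenvalues λ = -3 ± i (complex conjugate pair).
For λ=-3+i: an eigenvector is (3,2) - i(1,1) = (3 - i, 2 - i).
A real fundamental pair from Re and Im of e^((-3+i)t)v: X_1 = e^(-3t)(cos(t)·(3,2) + sin(t)·(1,1)), X_2 = e^(-3t)(sin(t)·(3,2) - cos(t)·(1,1)).
General solution: C_1X_1 + C_2X_2.

u(t) = C_1e^(-3t)sin(t) + 3C_1e^(-3t)cos(t) + 3C_2e^(-3t)sin(t) - C_2e^(-3t)cos(t), v(t) = C_1e^(-3t)sin(t) + 2C_1e^(-3t)cos(t) + 2C_2e^(-3t)sin(t) - C_2e^(-3t)cos(t)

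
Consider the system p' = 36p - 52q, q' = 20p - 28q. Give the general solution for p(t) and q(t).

Coefficient matrix A = [[36, -52], [20, -28]].
Characteristic polynomial det(A - λI) = λ^2 - 8λ + 32 = 0.
Eigenvalues λ = 4 ± 4i (complex conjugate pair).
For λ=4+4i: an eigenvector is (-3,-2) - i(2,1) = (-3 - 2i, -2 - i).
A real fundamental pair from Re and Im of e^((4+4i)t)v: X_1 = e^(4t)(cos(4t)·(-3,-2) + sin(4t)·(2,1)), X_2 = e^(4t)(sin(4t)·(-3,-2) - cos(4t)·(2,1)).
General solution: C_1X_1 + C_2X_2.

p(t) = 2C_1e^(4t)sin(4t) - 3C_1e^(4t)cos(4t) - 3C_2e^(4t)sin(4t) - 2C_2e^(4t)cos(4t), q(t) = C_1e^(4t)sin(4t) - 2C_1e^(4t)cos(4t) - 2C_2e^(4t)sin(4t) - C_2e^(4t)cos(4t)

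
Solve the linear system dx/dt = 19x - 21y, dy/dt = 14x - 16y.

Coefficient matrix A = [[19, -21], [14, -16]].
Characteristic polynomial det(A - λI) = λ^2 - 3λ - 10 = 0.
Eigenvalues λ = -2, 5.
For λ=-2: (A-λI) row 1 is [21, -21], so an eigenvector is (-1, -1).
For λ=5: (A-λI) row 1 is [14, -21], so an eigenvector is (-3, -2).
General solution: C_1e^(-2t)(-1,-1) + C_2e^(5t)(-3,-2).

x(t) = -C_1e^(-2t) - 3C_2e^(5t), y(t) = -C_1e^(-2t) - 2C_2e^(5t)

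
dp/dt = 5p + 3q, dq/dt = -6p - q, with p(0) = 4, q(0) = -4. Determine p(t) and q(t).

p(t) = 4e^(2t)cos(3t), q(t) = -4e^(2t)sin(3t) - 4e^(2t)cos(3t)

Coefficient matrix A = [[5, 3], [-6, -1]].
Characteristic polynomial det(A - λI) = λ^2 - 4λ + 13 = 0.
Eigenvalues λ = 2 ± 3i (complex conjugate pair).
For λ=2+3i: an eigenvector is (0,-1) - i(-1,1) = (0 + i, -1 - i).
A real fundamental pair from Re and Im of e^((2+3i)t)v: X_1 = e^(2t)(cos(3t)·(0,-1) + sin(3t)·(-1,1)), X_2 = e^(2t)(sin(3t)·(0,-1) - cos(3t)·(-1,1)).
General solution: K_1X_1 + K_2X_2.
Applying p(0)=4, q(0)=-4 gives K_1=0, K_2=4.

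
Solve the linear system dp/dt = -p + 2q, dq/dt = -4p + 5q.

Coefficient matrix A = [[-1, 2], [-4, 5]].
Characteristic polynomial det(A - λI) = λ^2 - 4λ + 3 = 0.
Eigenvalues λ = 3, 1.
For λ=3: (A-λI) row 1 is [-4, 2], so an eigenvector is (1, 2).
For λ=1: (A-λI) row 1 is [-2, 2], so an eigenvector is (1, 1).
General solution: C_1e^(3t)(1,2) + C_2e^(t)(1,1).

p(t) = C_1e^(3t) + C_2e^(t), q(t) = 2C_1e^(3t) + C_2e^(t)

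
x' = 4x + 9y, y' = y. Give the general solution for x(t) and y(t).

x(t) = c_1e^(4t) - 3c_2e^(t), y(t) = c_2e^(t)

Coefficient matrix A = [[4, 9], [0, 1]].
Characteristic polynomial det(A - λI) = λ^2 - 5λ + 4 = 0.
Eigenvalues λ = 4, 1.
For λ=4: (A-λI) row 1 is [0, 9], so an eigenvector is (1, 0).
For λ=1: (A-λI) row 1 is [3, 9], so an eigenvector is (-3, 1).
General solution: c_1e^(4t)(1,0) + c_2e^(t)(-3,1).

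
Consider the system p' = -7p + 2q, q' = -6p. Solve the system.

p(t) = -2K_1e^(-4t) - K_2e^(-3t), q(t) = -3K_1e^(-4t) - 2K_2e^(-3t)

Coefficient matrix A = [[-7, 2], [-6, 0]].
Characteristic polynomial det(A - λI) = λ^2 + 7λ + 12 = 0.
Eigenvalues λ = -4, -3.
For λ=-4: (A-λI) row 1 is [-3, 2], so an eigenvector is (-2, -3).
For λ=-3: (A-λI) row 1 is [-4, 2], so an eigenvector is (-1, -2).
General solution: K_1e^(-4t)(-2,-3) + K_2e^(-3t)(-1,-2).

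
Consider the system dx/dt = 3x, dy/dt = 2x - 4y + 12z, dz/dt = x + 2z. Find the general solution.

x(t) = C_2e^(3t), y(t) = C_1e^(-4t) + 2C_2e^(3t) + 2C_3e^(2t), z(t) = C_2e^(3t) + C_3e^(2t)

Coefficient matrix A = [[3, 0, 0], [2, -4, 12], [1, 0, 2]].
det(A - λI) = 0 gives eigenvalues λ = -4, 3, 2.
For λ=-4: eigenvector (0,1,0).
For λ=3: eigenvector (1,2,1).
For λ=2: eigenvector (0,2,1).
General solution: C_1e^(-4t)(0,1,0) + C_2e^(3t)(1,2,1) + C_3e^(2t)(0,2,1).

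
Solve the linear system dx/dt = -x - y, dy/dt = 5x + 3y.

Coefficient matrix A = [[-1, -1], [5, 3]].
Characteristic polynomial det(A - λI) = λ^2 - 2λ + 2 = 0.
Eigenvalues λ = 1 ± i (complex conjugate pair).
For λ=1+i: an eigenvector is (0,1) - i(-1,2) = (0 + i, 1 - 2i).
A real fundamental pair from Re and Im of e^((1+i)t)v: X_1 = e^(t)(cos(t)·(0,1) + sin(t)·(-1,2)), X_2 = e^(t)(sin(t)·(0,1) - cos(t)·(-1,2)).
General solution: c_1X_1 + c_2X_2.

x(t) = -c_1e^(t)sin(t) + c_2e^(t)cos(t), y(t) = 2c_1e^(t)sin(t) + c_1e^(t)cos(t) + c_2e^(t)sin(t) - 2c_2e^(t)cos(t)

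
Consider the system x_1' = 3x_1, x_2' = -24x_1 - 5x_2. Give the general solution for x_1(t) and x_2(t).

Coefficient matrix A = [[3, 0], [-24, -5]].
Characteristic polynomial det(A - λI) = λ^2 + 2λ - 15 = 0.
Eigenvalues λ = 3, -5.
For λ=3: (A-λI) row 2 is [-24, -8], so an eigenvector is (-1, 3).
For λ=-5: (A-λI) row 1 is [8, 0], so an eigenvector is (0, -1).
General solution: C_1e^(3t)(-1,3) + C_2e^(-5t)(0,-1).

x_1(t) = -C_1e^(3t), x_2(t) = 3C_1e^(3t) - C_2e^(-5t)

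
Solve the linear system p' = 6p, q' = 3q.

Coefficient matrix A = [[6, 0], [0, 3]].
Characteristic polynomial det(A - λI) = λ^2 - 9λ + 18 = 0.
Eigenvalues λ = 3, 6.
For λ=3: (A-λI) row 1 is [3, 0], so an eigenvector is (0, -1).
For λ=6: (A-λI) row 2 is [0, -3], so an eigenvector is (1, 0).
General solution: C_1e^(3t)(0,-1) + C_2e^(6t)(1,0).

p(t) = C_2e^(6t), q(t) = -C_1e^(3t)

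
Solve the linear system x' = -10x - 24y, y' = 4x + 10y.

Coefficient matrix A = [[-10, -24], [4, 10]].
Characteristic polynomial det(A - λI) = λ^2 - 4 = 0.
Eigenvalues λ = -2, 2.
For λ=-2: (A-λI) row 1 is [-8, -24], so an eigenvector is (-3, 1).
For λ=2: (A-λI) row 1 is [-12, -24], so an eigenvector is (-2, 1).
General solution: K_1e^(-2t)(-3,1) + K_2e^(2t)(-2,1).

x(t) = -3K_1e^(-2t) - 2K_2e^(2t), y(t) = K_1e^(-2t) + K_2e^(2t)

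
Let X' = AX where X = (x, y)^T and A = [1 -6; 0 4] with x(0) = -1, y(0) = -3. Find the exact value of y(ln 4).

A = [[1,-6],[0,4]]; eigenvalues λ = 4, 1.
Eigenvectors: (-2,1) for λ=4, (1,0) for λ=1.
From the initial condition, c_1 = -3, c_2 = -7.
y(ln 4) = (-3)(4^4)(1) + (-7)(4^1)(0) = -768.

-768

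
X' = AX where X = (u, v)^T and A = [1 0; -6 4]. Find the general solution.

Coefficient matrix A = [[1, 0], [-6, 4]].
Characteristic polynomial det(A - λI) = λ^2 - 5λ + 4 = 0.
Eigenvalues λ = 1, 4.
For λ=1: (A-λI) row 2 is [-6, 3], so an eigenvector is (1, 2).
For λ=4: (A-λI) row 1 is [-3, 0], so an eigenvector is (0, 1).
General solution: c_1e^(t)(1,2) + c_2e^(4t)(0,1).

u(t) = c_1e^(t), v(t) = 2c_1e^(t) + c_2e^(4t)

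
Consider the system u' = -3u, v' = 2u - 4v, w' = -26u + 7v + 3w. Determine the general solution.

Coefficient matrix A = [[-3, 0, 0], [2, -4, 0], [-26, 7, 3]].
det(A - λI) = 0 gives eigenvalues λ = -3, -4, 3.
For λ=-3: eigenvector (1,2,2).
For λ=-4: eigenvector (0,1,-1).
For λ=3: eigenvector (0,0,1).
General solution: C_1e^(-3t)(1,2,2) + C_2e^(-4t)(0,1,-1) + C_3e^(3t)(0,0,1).

u(t) = C_1e^(-3t), v(t) = 2C_1e^(-3t) + C_2e^(-4t), w(t) = 2C_1e^(-3t) - C_2e^(-4t) + C_3e^(3t)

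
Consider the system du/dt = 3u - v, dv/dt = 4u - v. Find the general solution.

Coefficient matrix A = [[3, -1], [4, -1]].
Characteristic polynomial det(A - λI) = λ^2 - 2λ + 1 = 0.
Single eigenvalue λ = 1 with algebraic multiplicity 2.
Eigenvector v = (1,2); generalized eigenvector w with (A-λI)w=v is (1,1).
General solution: e^(t)[C_1·v + C_2·(t·v + w)].

u(t) = C_1e^(t) + C_2te^(t) + C_2e^(t), v(t) = 2C_1e^(t) + 2C_2te^(t) + C_2e^(t)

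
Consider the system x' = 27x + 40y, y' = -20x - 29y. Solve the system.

x(t) = C_1e^(-t)sin(4t) + 3C_1e^(-t)cos(4t) + 3C_2e^(-t)sin(4t) - C_2e^(-t)cos(4t), y(t) = -C_1e^(-t)sin(4t) - 2C_1e^(-t)cos(4t) - 2C_2e^(-t)sin(4t) + C_2e^(-t)cos(4t)

Coefficient matrix A = [[27, 40], [-20, -29]].
Characteristic polynomial det(A - λI) = λ^2 + 2λ + 17 = 0.
Eigenvalues λ = -1 ± 4i (complex conjugate pair).
For λ=-1+4i: an eigenvector is (3,-2) - i(1,-1) = (3 - i, -2 + i).
A real fundamental pair from Re and Im of e^((-1+4i)t)v: X_1 = e^(-t)(cos(4t)·(3,-2) + sin(4t)·(1,-1)), X_2 = e^(-t)(sin(4t)·(3,-2) - cos(4t)·(1,-1)).
General solution: C_1X_1 + C_2X_2.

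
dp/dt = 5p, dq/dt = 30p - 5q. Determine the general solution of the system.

Coefficient matrix A = [[5, 0], [30, -5]].
Characteristic polynomial det(A - λI) = λ^2 - 25 = 0.
Eigenvalues λ = -5, 5.
For λ=-5: (A-λI) row 1 is [10, 0], so an eigenvector is (0, -1).
For λ=5: (A-λI) row 2 is [30, -10], so an eigenvector is (-1, -3).
General solution: c_1e^(-5t)(0,-1) + c_2e^(5t)(-1,-3).

p(t) = -c_2e^(5t), q(t) = -c_1e^(-5t) - 3c_2e^(5t)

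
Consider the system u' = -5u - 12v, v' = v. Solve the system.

Coefficient matrix A = [[-5, -12], [0, 1]].
Characteristic polynomial det(A - λI) = λ^2 + 4λ - 5 = 0.
Eigenvalues λ = 1, -5.
For λ=1: (A-λI) row 1 is [-6, -12], so an eigenvector is (2, -1).
For λ=-5: (A-λI) row 1 is [0, -12], so an eigenvector is (1, 0).
General solution: C_1e^(t)(2,-1) + C_2e^(-5t)(1,0).

u(t) = 2C_1e^(t) + C_2e^(-5t), v(t) = -C_1e^(t)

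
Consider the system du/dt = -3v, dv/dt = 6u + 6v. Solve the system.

Coefficient matrix A = [[0, -3], [6, 6]].
Characteristic polynomial det(A - λI) = λ^2 - 6λ + 18 = 0.
Eigenvalues λ = 3 ± 3i (complex conjugate pair).
For λ=3+3i: an eigenvector is (1,-1) - i(0,1) = (1, -1 - i).
A real fundamental pair from Re and Im of e^((3+3i)t)v: X_1 = e^(3t)(cos(3t)·(1,-1) + sin(3t)·(0,1)), X_2 = e^(3t)(sin(3t)·(1,-1) - cos(3t)·(0,1)).
General solution: C_1X_1 + C_2X_2.

u(t) = C_1e^(3t)cos(3t) + C_2e^(3t)sin(3t), v(t) = C_1e^(3t)sin(3t) - C_1e^(3t)cos(3t) - C_2e^(3t)sin(3t) - C_2e^(3t)cos(3t)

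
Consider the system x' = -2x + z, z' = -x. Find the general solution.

x(t) = c_1e^(-t) + c_2te^(-t) - c_2e^(-t), z(t) = c_1e^(-t) + c_2te^(-t)

Coefficient matrix A = [[-2, 1], [-1, 0]].
Characteristic polynomial det(A - λI) = λ^2 + 2λ + 1 = 0.
Single eigenvalue λ = -1 with algebraic multiplicity 2.
Eigenvector v = (1,1); generalized eigenvector w with (A-λI)w=v is (-1,0).
General solution: e^(-t)[c_1·v + c_2·(t·v + w)].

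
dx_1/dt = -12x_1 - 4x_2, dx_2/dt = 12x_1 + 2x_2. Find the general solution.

Coefficient matrix A = [[-12, -4], [12, 2]].
Characteristic polynomial det(A - λI) = λ^2 + 10λ + 24 = 0.
Eigenvalues λ = -6, -4.
For λ=-6: (A-λI) row 1 is [-6, -4], so an eigenvector is (2, -3).
For λ=-4: (A-λI) row 1 is [-8, -4], so an eigenvector is (1, -2).
General solution: c_1e^(-6t)(2,-3) + c_2e^(-4t)(1,-2).

x_1(t) = 2c_1e^(-6t) + c_2e^(-4t), x_2(t) = -3c_1e^(-6t) - 2c_2e^(-4t)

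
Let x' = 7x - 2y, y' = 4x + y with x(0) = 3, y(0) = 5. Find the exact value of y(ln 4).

A = [[7,-2],[4,1]]; eigenvalues λ = 5, 3.
Eigenvectors: (-1,-1) for λ=5, (-1,-2) for λ=3.
From the initial condition, c_1 = -1, c_2 = -2.
y(ln 4) = (-1)(4^5)(-1) + (-2)(4^3)(-2) = 1280.

1280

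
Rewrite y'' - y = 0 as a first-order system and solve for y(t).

Let x_1 = y, x_2 = y'. Then x_1' = x_2 and x_2' = x_1.
A = [[0,1],[1,0]]; det(A-λI) = λ^2 - 1.
Eigenvalues λ = -1, 1 with eigenvectors (1,-1), (1,1).

y(t) = C_1e^(-t) + C_2e^(t)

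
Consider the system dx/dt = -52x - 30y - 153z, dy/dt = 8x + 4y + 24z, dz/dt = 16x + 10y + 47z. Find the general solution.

x(t) = 7C_1e^(-4t) - 6C_2e^(4t) - 3C_3e^(-t), y(t) = -C_1e^(-4t) + C_2e^(4t), z(t) = -2C_1e^(-4t) + 2C_2e^(4t) + C_3e^(-t)

Coefficient matrix A = [[-52, -30, -153], [8, 4, 24], [16, 10, 47]].
det(A - λI) = 0 gives eigenvalues λ = -4, 4, -1.
For λ=-4: eigenvector (7,-1,-2).
For λ=4: eigenvector (-6,1,2).
For λ=-1: eigenvector (-3,0,1).
General solution: C_1e^(-4t)(7,-1,-2) + C_2e^(4t)(-6,1,2) + C_3e^(-t)(-3,0,1).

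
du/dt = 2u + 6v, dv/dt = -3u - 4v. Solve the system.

u(t) = -c_1e^(-t)sin(3t) - c_1e^(-t)cos(3t) - c_2e^(-t)sin(3t) + c_2e^(-t)cos(3t), v(t) = c_1e^(-t)sin(3t) - c_2e^(-t)cos(3t)

Coefficient matrix A = [[2, 6], [-3, -4]].
Characteristic polynomial det(A - λI) = λ^2 + 2λ + 10 = 0.
Eigenvalues λ = -1 ± 3i (complex conjugate pair).
For λ=-1+3i: an eigenvector is (-1,0) - i(-1,1) = (-1 + i, 0 - i).
A real fundamental pair from Re and Im of e^((-1+3i)t)v: X_1 = e^(-t)(cos(3t)·(-1,0) + sin(3t)·(-1,1)), X_2 = e^(-t)(sin(3t)·(-1,0) - cos(3t)·(-1,1)).
General solution: c_1X_1 + c_2X_2.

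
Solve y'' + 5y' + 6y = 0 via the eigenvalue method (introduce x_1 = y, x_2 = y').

Let x_1 = y, x_2 = y'. Then x_1' = x_2 and x_2' = -6x_1 - 5x_2.
A = [[0,1],[-6,-5]]; det(A-λI) = λ^2 + 5λ + 6.
Eigenvalues λ = -2, -3 with eigenvectors (1,-2), (1,-3).

y(t) = c_1e^(-2t) + c_2e^(-3t)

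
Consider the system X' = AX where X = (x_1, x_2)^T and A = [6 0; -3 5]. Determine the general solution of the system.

Coefficient matrix A = [[6, 0], [-3, 5]].
Characteristic polynomial det(A - λI) = λ^2 - 11λ + 30 = 0.
Eigenvalues λ = 6, 5.
For λ=6: (A-λI) row 2 is [-3, -1], so an eigenvector is (-1, 3).
For λ=5: (A-λI) row 1 is [1, 0], so an eigenvector is (0, -1).
General solution: K_1e^(6t)(-1,3) + K_2e^(5t)(0,-1).

x_1(t) = -K_1e^(6t), x_2(t) = 3K_1e^(6t) - K_2e^(5t)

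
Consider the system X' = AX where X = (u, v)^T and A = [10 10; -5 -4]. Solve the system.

u(t) = -K_1e^(3t)sin(t) - 3K_1e^(3t)cos(t) - 3K_2e^(3t)sin(t) + K_2e^(3t)cos(t), v(t) = K_1e^(3t)sin(t) + 2K_1e^(3t)cos(t) + 2K_2e^(3t)sin(t) - K_2e^(3t)cos(t)

Coefficient matrix A = [[10, 10], [-5, -4]].
Characteristic polynomial det(A - λI) = λ^2 - 6λ + 10 = 0.
Eigenvalues λ = 3 ± i (complex conjugate pair).
For λ=3+i: an eigenvector is (-3,2) - i(-1,1) = (-3 + i, 2 - i).
A real fundamental pair from Re and Im of e^((3+i)t)v: X_1 = e^(3t)(cos(t)·(-3,2) + sin(t)·(-1,1)), X_2 = e^(3t)(sin(t)·(-3,2) - cos(t)·(-1,1)).
General solution: K_1X_1 + K_2X_2.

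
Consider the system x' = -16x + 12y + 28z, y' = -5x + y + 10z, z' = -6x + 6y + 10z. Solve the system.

Coefficient matrix A = [[-16, 12, 28], [-5, 1, 10], [-6, 6, 10]].
det(A - λI) = 0 gives eigenvalues λ = 1, -4, -2.
For λ=1: eigenvector (-4,-1,-2).
For λ=-4: eigenvector (1,1,0).
For λ=-2: eigenvector (2,0,1).
General solution: c_1e^(t)(-4,-1,-2) + c_2e^(-4t)(1,1,0) + c_3e^(-2t)(2,0,1).

x(t) = -4c_1e^(t) + c_2e^(-4t) + 2c_3e^(-2t), y(t) = -c_1e^(t) + c_2e^(-4t), z(t) = -2c_1e^(t) + c_3e^(-2t)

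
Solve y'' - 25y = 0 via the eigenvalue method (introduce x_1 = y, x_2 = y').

Let x_1 = y, x_2 = y'. Then x_1' = x_2 and x_2' = 25x_1.
A = [[0,1],[25,0]]; det(A-λI) = λ^2 - 25.
Eigenvalues λ = 5, -5 with eigenvectors (1,5), (1,-5).

y(t) = K_1e^(5t) + K_2e^(-5t)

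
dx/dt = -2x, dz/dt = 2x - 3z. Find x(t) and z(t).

x(t) = -K_1e^(-2t), z(t) = -2K_1e^(-2t) - K_2e^(-3t)

Coefficient matrix A = [[-2, 0], [2, -3]].
Characteristic polynomial det(A - λI) = λ^2 + 5λ + 6 = 0.
Eigenvalues λ = -2, -3.
For λ=-2: (A-λI) row 2 is [2, -1], so an eigenvector is (-1, -2).
For λ=-3: (A-λI) row 1 is [1, 0], so an eigenvector is (0, -1).
General solution: K_1e^(-2t)(-1,-2) + K_2e^(-3t)(0,-1).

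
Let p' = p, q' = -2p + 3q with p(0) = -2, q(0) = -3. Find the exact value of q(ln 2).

A = [[1,0],[-2,3]]; eigenvalues λ = 1, 3.
Eigenvectors: (-1,-1) for λ=1, (0,1) for λ=3.
From the initial condition, c_1 = 2, c_2 = -1.
q(ln 2) = (2)(2^1)(-1) + (-1)(2^3)(1) = -12.

-12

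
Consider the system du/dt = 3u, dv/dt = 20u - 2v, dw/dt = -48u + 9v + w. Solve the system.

u(t) = c_1e^(3t), v(t) = 4c_1e^(3t) + c_3e^(-2t), w(t) = -6c_1e^(3t) + c_2e^(t) - 3c_3e^(-2t)

Coefficient matrix A = [[3, 0, 0], [20, -2, 0], [-48, 9, 1]].
det(A - λI) = 0 gives eigenvalues λ = 3, 1, -2.
For λ=3: eigenvector (1,4,-6).
For λ=1: eigenvector (0,0,1).
For λ=-2: eigenvector (0,1,-3).
General solution: c_1e^(3t)(1,4,-6) + c_2e^(t)(0,0,1) + c_3e^(-2t)(0,1,-3).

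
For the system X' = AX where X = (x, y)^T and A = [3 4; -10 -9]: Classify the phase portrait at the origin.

A = [[3,4],[-10,-9]]; det(A-λI) = λ^2 + 6λ + 13.
λ = -3 ± 2i: negative real part.

stable spiral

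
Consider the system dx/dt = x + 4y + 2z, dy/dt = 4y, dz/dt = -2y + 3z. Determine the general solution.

Coefficient matrix A = [[1, 4, 2], [0, 4, 0], [0, -2, 3]].
det(A - λI) = 0 gives eigenvalues λ = 1, 4, 3.
For λ=1: eigenvector (1,0,0).
For λ=4: eigenvector (0,1,-2).
For λ=3: eigenvector (1,0,1).
General solution: c_1e^(t)(1,0,0) + c_2e^(4t)(0,1,-2) + c_3e^(3t)(1,0,1).

x(t) = c_1e^(t) + c_3e^(3t), y(t) = c_2e^(4t), z(t) = -2c_2e^(4t) + c_3e^(3t)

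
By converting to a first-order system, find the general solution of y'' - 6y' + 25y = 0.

y(t) = C_1e^(3t)cos(4t) + C_2e^(3t)sin(4t)

Let x_1 = y, x_2 = y'. Then x_1' = x_2 and x_2' = -25x_1 + 6x_2.
A = [[0,1],[-25,6]]; det(A-λI) = λ^2 - 6λ + 25.
Eigenvalues λ = 3 ± 4i.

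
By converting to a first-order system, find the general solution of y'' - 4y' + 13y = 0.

y(t) = K_1e^(2t)cos(3t) + K_2e^(2t)sin(3t)

Let x_1 = y, x_2 = y'. Then x_1' = x_2 and x_2' = -13x_1 + 4x_2.
A = [[0,1],[-13,4]]; det(A-λI) = λ^2 - 4λ + 13.
Eigenvalues λ = 2 ± 3i.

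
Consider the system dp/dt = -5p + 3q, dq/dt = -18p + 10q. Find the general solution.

p(t) = C_1e^(4t) - C_2e^(t), q(t) = 3C_1e^(4t) - 2C_2e^(t)

Coefficient matrix A = [[-5, 3], [-18, 10]].
Characteristic polynomial det(A - λI) = λ^2 - 5λ + 4 = 0.
Eigenvalues λ = 4, 1.
For λ=4: (A-λI) row 1 is [-9, 3], so an eigenvector is (1, 3).
For λ=1: (A-λI) row 1 is [-6, 3], so an eigenvector is (-1, -2).
General solution: C_1e^(4t)(1,3) + C_2e^(t)(-1,-2).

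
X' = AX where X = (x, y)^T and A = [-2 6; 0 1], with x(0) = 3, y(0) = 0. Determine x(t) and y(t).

x(t) = 3e^(-2t), y(t) = 0

Coefficient matrix A = [[-2, 6], [0, 1]].
Characteristic polynomial det(A - λI) = λ^2 + λ - 2 = 0.
Eigenvalues λ = 1, -2.
For λ=1: (A-λI) row 1 is [-3, 6], so an eigenvector is (-2, -1).
For λ=-2: (A-λI) row 1 is [0, 6], so an eigenvector is (1, 0).
General solution: c_1e^(t)(-2,-1) + c_2e^(-2t)(1,0).
Applying x(0)=3, y(0)=0 gives c_1=0, c_2=3.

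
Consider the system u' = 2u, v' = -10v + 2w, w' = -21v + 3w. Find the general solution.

Coefficient matrix A = [[2, 0, 0], [0, -10, 2], [0, -21, 3]].
det(A - λI) = 0 gives eigenvalues λ = 2, -4, -3.
For λ=2: eigenvector (1,0,0).
For λ=-4: eigenvector (0,1,3).
For λ=-3: eigenvector (0,2,7).
General solution: C_1e^(2t)(1,0,0) + C_2e^(-4t)(0,1,3) + C_3e^(-3t)(0,2,7).

u(t) = C_1e^(2t), v(t) = C_2e^(-4t) + 2C_3e^(-3t), w(t) = 3C_2e^(-4t) + 7C_3e^(-3t)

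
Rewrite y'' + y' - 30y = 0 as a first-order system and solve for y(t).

y(t) = c_1e^(5t) + c_2e^(-6t)

Let x_1 = y, x_2 = y'. Then x_1' = x_2 and x_2' = 30x_1 - x_2.
A = [[0,1],[30,-1]]; det(A-λI) = λ^2 + λ - 30.
Eigenvalues λ = 5, -6 with eigenvectors (1,5), (1,-6).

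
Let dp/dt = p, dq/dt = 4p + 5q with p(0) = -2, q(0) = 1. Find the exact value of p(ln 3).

-6

A = [[1,0],[4,5]]; eigenvalues λ = 5, 1.
Eigenvectors: (0,-1) for λ=5, (-1,1) for λ=1.
From the initial condition, c_1 = 1, c_2 = 2.
p(ln 3) = (1)(3^5)(0) + (2)(3^1)(-1) = -6.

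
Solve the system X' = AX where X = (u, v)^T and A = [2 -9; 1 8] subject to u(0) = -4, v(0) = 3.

Coefficient matrix A = [[2, -9], [1, 8]].
Characteristic polynomial det(A - λI) = λ^2 - 10λ + 25 = 0.
Single eigenvalue λ = 5 with algebraic multiplicity 2.
Eigenvector v = (3,-1); generalized eigenvector w with (A-λI)w=v is (-1,0).
General solution: e^(5t)[K_1·v + K_2·(t·v + w)].
Applying u(0)=-4, v(0)=3 gives K_1=-3, K_2=-5.

u(t) = -15te^(5t) - 4e^(5t), v(t) = 5te^(5t) + 3e^(5t)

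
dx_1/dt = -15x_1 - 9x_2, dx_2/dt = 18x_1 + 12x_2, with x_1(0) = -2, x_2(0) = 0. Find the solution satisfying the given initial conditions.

x_1(t) = 2e^(3t) - 4e^(-6t), x_2(t) = -4e^(3t) + 4e^(-6t)

Coefficient matrix A = [[-15, -9], [18, 12]].
Characteristic polynomial det(A - λI) = λ^2 + 3λ - 18 = 0.
Eigenvalues λ = -6, 3.
For λ=-6: (A-λI) row 1 is [-9, -9], so an eigenvector is (-1, 1).
For λ=3: (A-λI) row 1 is [-18, -9], so an eigenvector is (1, -2).
General solution: c_1e^(-6t)(-1,1) + c_2e^(3t)(1,-2).
Applying x_1(0)=-2, x_2(0)=0 gives c_1=4, c_2=2.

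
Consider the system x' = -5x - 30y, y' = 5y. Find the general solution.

Coefficient matrix A = [[-5, -30], [0, 5]].
Characteristic polynomial det(A - λI) = λ^2 - 25 = 0.
Eigenvalues λ = -5, 5.
For λ=-5: (A-λI) row 1 is [0, -30], so an eigenvector is (1, 0).
For λ=5: (A-λI) row 1 is [-10, -30], so an eigenvector is (3, -1).
General solution: C_1e^(-5t)(1,0) + C_2e^(5t)(3,-1).

x(t) = C_1e^(-5t) + 3C_2e^(5t), y(t) = -C_2e^(5t)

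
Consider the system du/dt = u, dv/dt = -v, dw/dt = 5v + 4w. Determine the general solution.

u(t) = C_2e^(t), v(t) = C_1e^(-t), w(t) = -C_1e^(-t) + C_3e^(4t)

Coefficient matrix A = [[1, 0, 0], [0, -1, 0], [0, 5, 4]].
det(A - λI) = 0 gives eigenvalues λ = -1, 1, 4.
For λ=-1: eigenvector (0,1,-1).
For λ=1: eigenvector (1,0,0).
For λ=4: eigenvector (0,0,1).
General solution: C_1e^(-t)(0,1,-1) + C_2e^(t)(1,0,0) + C_3e^(4t)(0,0,1).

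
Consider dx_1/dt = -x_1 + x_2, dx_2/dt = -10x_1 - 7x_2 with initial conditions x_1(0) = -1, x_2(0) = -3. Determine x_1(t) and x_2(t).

x_1(t) = -6e^(-4t)sin(t) - e^(-4t)cos(t), x_2(t) = 19e^(-4t)sin(t) - 3e^(-4t)cos(t)

Coefficient matrix A = [[-1, 1], [-10, -7]].
Characteristic polynomial det(A - λI) = λ^2 + 8λ + 17 = 0.
Eigenvalues λ = -4 ± i (complex conjugate pair).
For λ=-4+i: an eigenvector is (1,-3) - i(0,-1) = (1, -3 + i).
A real fundamental pair from Re and Im of e^((-4+i)t)v: X_1 = e^(-4t)(cos(t)·(1,-3) + sin(t)·(0,-1)), X_2 = e^(-4t)(sin(t)·(1,-3) - cos(t)·(0,-1)).
General solution: C_1X_1 + C_2X_2.
Applying x_1(0)=-1, x_2(0)=-3 gives C_1=-1, C_2=-6.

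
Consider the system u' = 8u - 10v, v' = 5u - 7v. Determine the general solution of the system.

u(t) = 2C_1e^(3t) - C_2e^(-2t), v(t) = C_1e^(3t) - C_2e^(-2t)

Coefficient matrix A = [[8, -10], [5, -7]].
Characteristic polynomial det(A - λI) = λ^2 - λ - 6 = 0.
Eigenvalues λ = 3, -2.
For λ=3: (A-λI) row 1 is [5, -10], so an eigenvector is (2, 1).
For λ=-2: (A-λI) row 1 is [10, -10], so an eigenvector is (-1, -1).
General solution: C_1e^(3t)(2,1) + C_2e^(-2t)(-1,-1).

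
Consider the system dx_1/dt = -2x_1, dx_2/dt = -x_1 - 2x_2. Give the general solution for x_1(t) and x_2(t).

Coefficient matrix A = [[-2, 0], [-1, -2]].
Characteristic polynomial det(A - λI) = λ^2 + 4λ + 4 = 0.
Single eigenvalue λ = -2 with algebraic multiplicity 2.
Eigenvector v = (0,1); generalized eigenvector w with (A-λI)w=v is (-1,-2).
General solution: e^(-2t)[c_1·v + c_2·(t·v + w)].

x_1(t) = -c_2e^(-2t), x_2(t) = c_1e^(-2t) + c_2te^(-2t) - 2c_2e^(-2t)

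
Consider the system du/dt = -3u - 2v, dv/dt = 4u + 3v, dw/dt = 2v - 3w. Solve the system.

u(t) = -C_1e^(t) + C_2e^(-t), v(t) = 2C_1e^(t) - C_2e^(-t), w(t) = C_1e^(t) - C_2e^(-t) + C_3e^(-3t)

Coefficient matrix A = [[-3, -2, 0], [4, 3, 0], [0, 2, -3]].
det(A - λI) = 0 gives eigenvalues λ = 1, -1, -3.
For λ=1: eigenvector (-1,2,1).
For λ=-1: eigenvector (1,-1,-1).
For λ=-3: eigenvector (0,0,1).
General solution: C_1e^(t)(-1,2,1) + C_2e^(-t)(1,-1,-1) + C_3e^(-3t)(0,0,1).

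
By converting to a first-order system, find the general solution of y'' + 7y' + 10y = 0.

Let x_1 = y, x_2 = y'. Then x_1' = x_2 and x_2' = -10x_1 - 7x_2.
A = [[0,1],[-10,-7]]; det(A-λI) = λ^2 + 7λ + 10.
Eigenvalues λ = -2, -5 with eigenvectors (1,-2), (1,-5).

y(t) = C_1e^(-2t) + C_2e^(-5t)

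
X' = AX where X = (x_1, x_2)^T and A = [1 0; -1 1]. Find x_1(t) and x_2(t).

Coefficient matrix A = [[1, 0], [-1, 1]].
Characteristic polynomial det(A - λI) = λ^2 - 2λ + 1 = 0.
Single eigenvalue λ = 1 with algebraic multiplicity 2.
Eigenvector v = (0,-1); generalized eigenvector w with (A-λI)w=v is (1,1).
General solution: e^(t)[C_1·v + C_2·(t·v + w)].

x_1(t) = C_2e^(t), x_2(t) = -C_1e^(t) - C_2te^(t) + C_2e^(t)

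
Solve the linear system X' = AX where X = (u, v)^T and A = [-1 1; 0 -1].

u(t) = -c_1e^(-t) - c_2te^(-t) + 3c_2e^(-t), v(t) = -c_2e^(-t)

Coefficient matrix A = [[-1, 1], [0, -1]].
Characteristic polynomial det(A - λI) = λ^2 + 2λ + 1 = 0.
Single eigenvalue λ = -1 with algebraic multiplicity 2.
Eigenvector v = (-1,0); generalized eigenvector w with (A-λI)w=v is (3,-1).
General solution: e^(-t)[c_1·v + c_2·(t·v + w)].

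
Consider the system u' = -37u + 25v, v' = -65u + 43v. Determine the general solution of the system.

Coefficient matrix A = [[-37, 25], [-65, 43]].
Characteristic polynomial det(A - λI) = λ^2 - 6λ + 34 = 0.
Eigenvalues λ = 3 ± 5i (complex conjugate pair).
For λ=3+5i: an eigenvector is (1,2) - i(2,3) = (1 - 2i, 2 - 3i).
A real fundamental pair from Re and Im of e^((3+5i)t)v: X_1 = e^(3t)(cos(5t)·(1,2) + sin(5t)·(2,3)), X_2 = e^(3t)(sin(5t)·(1,2) - cos(5t)·(2,3)).
General solution: c_1X_1 + c_2X_2.

u(t) = 2c_1e^(3t)sin(5t) + c_1e^(3t)cos(5t) + c_2e^(3t)sin(5t) - 2c_2e^(3t)cos(5t), v(t) = 3c_1e^(3t)sin(5t) + 2c_1e^(3t)cos(5t) + 2c_2e^(3t)sin(5t) - 3c_2e^(3t)cos(5t)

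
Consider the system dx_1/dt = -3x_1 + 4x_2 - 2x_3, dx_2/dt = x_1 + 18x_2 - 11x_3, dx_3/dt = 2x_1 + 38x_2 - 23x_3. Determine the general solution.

Coefficient matrix A = [[-3, 4, -2], [1, 18, -11], [2, 38, -23]].
det(A - λI) = 0 gives eigenvalues λ = -4, -3, -1.
For λ=-4: eigenvector (0,1,2).
For λ=-3: eigenvector (1,1,2).
For λ=-1: eigenvector (-1,-4,-7).
General solution: c_1e^(-4t)(0,1,2) + c_2e^(-3t)(1,1,2) + c_3e^(-t)(-1,-4,-7).

x_1(t) = c_2e^(-3t) - c_3e^(-t), x_2(t) = c_1e^(-4t) + c_2e^(-3t) - 4c_3e^(-t), x_3(t) = 2c_1e^(-4t) + 2c_2e^(-3t) - 7c_3e^(-t)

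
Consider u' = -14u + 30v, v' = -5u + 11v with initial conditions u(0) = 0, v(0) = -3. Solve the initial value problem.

Coefficient matrix A = [[-14, 30], [-5, 11]].
Characteristic polynomial det(A - λI) = λ^2 + 3λ - 4 = 0.
Eigenvalues λ = 1, -4.
For λ=1: (A-λI) row 1 is [-15, 30], so an eigenvector is (2, 1).
For λ=-4: (A-λI) row 1 is [-10, 30], so an eigenvector is (-3, -1).
General solution: K_1e^(t)(2,1) + K_2e^(-4t)(-3,-1).
Applying u(0)=0, v(0)=-3 gives K_1=-9, K_2=-6.

u(t) = -18e^(t) + 18e^(-4t), v(t) = -9e^(t) + 6e^(-4t)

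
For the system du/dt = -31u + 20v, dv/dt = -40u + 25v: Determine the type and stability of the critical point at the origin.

A = [[-31,20],[-40,25]]; det(A-λI) = λ^2 + 6λ + 25.
λ = -3 ± 4i: negative real part.

stable spiral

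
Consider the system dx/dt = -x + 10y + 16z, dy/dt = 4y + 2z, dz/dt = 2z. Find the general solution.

Coefficient matrix A = [[-1, 10, 16], [0, 4, 2], [0, 0, 2]].
det(A - λI) = 0 gives eigenvalues λ = -1, 4, 2.
For λ=-1: eigenvector (1,0,0).
For λ=4: eigenvector (2,1,0).
For λ=2: eigenvector (2,-1,1).
General solution: C_1e^(-t)(1,0,0) + C_2e^(4t)(2,1,0) + C_3e^(2t)(2,-1,1).

x(t) = C_1e^(-t) + 2C_2e^(4t) + 2C_3e^(2t), y(t) = C_2e^(4t) - C_3e^(2t), z(t) = C_3e^(2t)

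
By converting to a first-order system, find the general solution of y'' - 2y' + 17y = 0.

Let x_1 = y, x_2 = y'. Then x_1' = x_2 and x_2' = -17x_1 + 2x_2.
A = [[0,1],[-17,2]]; det(A-λI) = λ^2 - 2λ + 17.
Eigenvalues λ = 1 ± 4i.

y(t) = c_1e^(t)cos(4t) + c_2e^(t)sin(4t)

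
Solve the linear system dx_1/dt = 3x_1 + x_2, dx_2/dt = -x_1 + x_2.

x_1(t) = -K_1e^(2t) - K_2te^(2t) - 3K_2e^(2t), x_2(t) = K_1e^(2t) + K_2te^(2t) + 2K_2e^(2t)

Coefficient matrix A = [[3, 1], [-1, 1]].
Characteristic polynomial det(A - λI) = λ^2 - 4λ + 4 = 0.
Single eigenvalue λ = 2 with algebraic multiplicity 2.
Eigenvector v = (-1,1); generalized eigenvector w with (A-λI)w=v is (-3,2).
General solution: e^(2t)[K_1·v + K_2·(t·v + w)].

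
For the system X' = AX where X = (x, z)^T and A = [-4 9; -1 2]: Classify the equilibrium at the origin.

stable improper node

A = [[-4,9],[-1,2]]; det(A-λI) = λ^2 + 2λ + 1.
repeated λ = -1 with a single eigenvector.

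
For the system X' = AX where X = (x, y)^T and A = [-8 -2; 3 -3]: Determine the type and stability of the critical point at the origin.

stable node

A = [[-8,-2],[3,-3]]; det(A-λI) = λ^2 + 11λ + 30.
λ = -5, -6: both negative.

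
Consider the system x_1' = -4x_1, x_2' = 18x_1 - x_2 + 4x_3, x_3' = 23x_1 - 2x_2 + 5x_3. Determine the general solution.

x_1(t) = K_3e^(-4t), x_2(t) = 2K_1e^(t) - K_2e^(3t) - 2K_3e^(-4t), x_3(t) = K_1e^(t) - K_2e^(3t) - 3K_3e^(-4t)

Coefficient matrix A = [[-4, 0, 0], [18, -1, 4], [23, -2, 5]].
det(A - λI) = 0 gives eigenvalues λ = 1, 3, -4.
For λ=1: eigenvector (0,2,1).
For λ=3: eigenvector (0,-1,-1).
For λ=-4: eigenvector (1,-2,-3).
General solution: K_1e^(t)(0,2,1) + K_2e^(3t)(0,-1,-1) + K_3e^(-4t)(1,-2,-3).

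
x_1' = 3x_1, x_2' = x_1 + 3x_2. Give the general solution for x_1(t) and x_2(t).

x_1(t) = c_2e^(3t), x_2(t) = c_1e^(3t) + c_2te^(3t) + 2c_2e^(3t)

Coefficient matrix A = [[3, 0], [1, 3]].
Characteristic polynomial det(A - λI) = λ^2 - 6λ + 9 = 0.
Single eigenvalue λ = 3 with algebraic multiplicity 2.
Eigenvector v = (0,1); generalized eigenvector w with (A-λI)w=v is (1,2).
General solution: e^(3t)[c_1·v + c_2·(t·v + w)].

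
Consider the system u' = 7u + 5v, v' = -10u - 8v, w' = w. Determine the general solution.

u(t) = K_1e^(-3t) + K_2e^(2t), v(t) = -2K_1e^(-3t) - K_2e^(2t), w(t) = K_3e^(t)

Coefficient matrix A = [[7, 5, 0], [-10, -8, 0], [0, 0, 1]].
det(A - λI) = 0 gives eigenvalues λ = -3, 2, 1.
For λ=-3: eigenvector (1,-2,0).
For λ=2: eigenvector (1,-1,0).
For λ=1: eigenvector (0,0,1).
General solution: K_1e^(-3t)(1,-2,0) + K_2e^(2t)(1,-1,0) + K_3e^(t)(0,0,1).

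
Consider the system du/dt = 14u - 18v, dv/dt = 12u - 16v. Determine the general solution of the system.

Coefficient matrix A = [[14, -18], [12, -16]].
Characteristic polynomial det(A - λI) = λ^2 + 2λ - 8 = 0.
Eigenvalues λ = 2, -4.
For λ=2: (A-λI) row 1 is [12, -18], so an eigenvector is (3, 2).
For λ=-4: (A-λI) row 1 is [18, -18], so an eigenvector is (1, 1).
General solution: c_1e^(2t)(3,2) + c_2e^(-4t)(1,1).

u(t) = 3c_1e^(2t) + c_2e^(-4t), v(t) = 2c_1e^(2t) + c_2e^(-4t)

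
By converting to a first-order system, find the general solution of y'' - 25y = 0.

y(t) = C_1e^(5t) + C_2e^(-5t)

Let x_1 = y, x_2 = y'. Then x_1' = x_2 and x_2' = 25x_1.
A = [[0,1],[25,0]]; det(A-λI) = λ^2 - 25.
Eigenvalues λ = 5, -5 with eigenvectors (1,5), (1,-5).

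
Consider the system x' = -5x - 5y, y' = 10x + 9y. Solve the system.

x(t) = -2K_1e^(2t)sin(t) + K_1e^(2t)cos(t) + K_2e^(2t)sin(t) + 2K_2e^(2t)cos(t), y(t) = 3K_1e^(2t)sin(t) - K_1e^(2t)cos(t) - K_2e^(2t)sin(t) - 3K_2e^(2t)cos(t)

Coefficient matrix A = [[-5, -5], [10, 9]].
Characteristic polynomial det(A - λI) = λ^2 - 4λ + 5 = 0.
Eigenvalues λ = 2 ± i (complex conjugate pair).
For λ=2+i: an eigenvector is (1,-1) - i(-2,3) = (1 + 2i, -1 - 3i).
A real fundamental pair from Re and Im of e^((2+i)t)v: X_1 = e^(2t)(cos(t)·(1,-1) + sin(t)·(-2,3)), X_2 = e^(2t)(sin(t)·(1,-1) - cos(t)·(-2,3)).
General solution: K_1X_1 + K_2X_2.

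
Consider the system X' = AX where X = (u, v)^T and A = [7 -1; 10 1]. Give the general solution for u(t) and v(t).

u(t) = -K_1e^(4t)cos(t) - K_2e^(4t)sin(t), v(t) = -K_1e^(4t)sin(t) - 3K_1e^(4t)cos(t) - 3K_2e^(4t)sin(t) + K_2e^(4t)cos(t)

Coefficient matrix A = [[7, -1], [10, 1]].
Characteristic polynomial det(A - λI) = λ^2 - 8λ + 17 = 0.
Eigenvalues λ = 4 ± i (complex conjugate pair).
For λ=4+i: an eigenvector is (-1,-3) - i(0,-1) = (-1, -3 + i).
A real fundamental pair from Re and Im of e^((4+i)t)v: X_1 = e^(4t)(cos(t)·(-1,-3) + sin(t)·(0,-1)), X_2 = e^(4t)(sin(t)·(-1,-3) - cos(t)·(0,-1)).
General solution: K_1X_1 + K_2X_2.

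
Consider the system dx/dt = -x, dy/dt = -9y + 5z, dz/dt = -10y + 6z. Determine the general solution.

x(t) = c_1e^(-t), y(t) = c_2e^(t) + c_3e^(-4t), z(t) = 2c_2e^(t) + c_3e^(-4t)

Coefficient matrix A = [[-1, 0, 0], [0, -9, 5], [0, -10, 6]].
det(A - λI) = 0 gives eigenvalues λ = -1, 1, -4.
For λ=-1: eigenvector (1,0,0).
For λ=1: eigenvector (0,1,2).
For λ=-4: eigenvector (0,1,1).
General solution: c_1e^(-t)(1,0,0) + c_2e^(t)(0,1,2) + c_3e^(-4t)(0,1,1).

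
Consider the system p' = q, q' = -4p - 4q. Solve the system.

Coefficient matrix A = [[0, 1], [-4, -4]].
Characteristic polynomial det(A - λI) = λ^2 + 4λ + 4 = 0.
Single eigenvalue λ = -2 with algebraic multiplicity 2.
Eigenvector v = (1,-2); generalized eigenvector w with (A-λI)w=v is (2,-3).
General solution: e^(-2t)[c_1·v + c_2·(t·v + w)].

p(t) = c_1e^(-2t) + c_2te^(-2t) + 2c_2e^(-2t), q(t) = -2c_1e^(-2t) - 2c_2te^(-2t) - 3c_2e^(-2t)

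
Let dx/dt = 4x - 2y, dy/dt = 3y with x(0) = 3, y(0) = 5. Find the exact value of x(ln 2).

A = [[4,-2],[0,3]]; eigenvalues λ = 4, 3.
Eigenvectors: (1,0) for λ=4, (2,1) for λ=3.
From the initial condition, c_1 = -7, c_2 = 5.
x(ln 2) = (-7)(2^4)(1) + (5)(2^3)(2) = -32.

-32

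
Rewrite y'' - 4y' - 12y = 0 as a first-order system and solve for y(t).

y(t) = K_1e^(-2t) + K_2e^(6t)

Let x_1 = y, x_2 = y'. Then x_1' = x_2 and x_2' = 12x_1 + 4x_2.
A = [[0,1],[12,4]]; det(A-λI) = λ^2 - 4λ - 12.
Eigenvalues λ = -2, 6 with eigenvectors (1,-2), (1,6).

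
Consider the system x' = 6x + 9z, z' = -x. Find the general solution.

Coefficient matrix A = [[6, 9], [-1, 0]].
Characteristic polynomial det(A - λI) = λ^2 - 6λ + 9 = 0.
Single eigenvalue λ = 3 with algebraic multiplicity 2.
Eigenvector v = (3,-1); generalized eigenvector w with (A-λI)w=v is (1,0).
General solution: e^(3t)[c_1·v + c_2·(t·v + w)].

x(t) = 3c_1e^(3t) + 3c_2te^(3t) + c_2e^(3t), z(t) = -c_1e^(3t) - c_2te^(3t)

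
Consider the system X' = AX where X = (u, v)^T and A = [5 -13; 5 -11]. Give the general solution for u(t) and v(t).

u(t) = -2C_1e^(-3t)sin(t) + 3C_1e^(-3t)cos(t) + 3C_2e^(-3t)sin(t) + 2C_2e^(-3t)cos(t), v(t) = -C_1e^(-3t)sin(t) + 2C_1e^(-3t)cos(t) + 2C_2e^(-3t)sin(t) + C_2e^(-3t)cos(t)

Coefficient matrix A = [[5, -13], [5, -11]].
Characteristic polynomial det(A - λI) = λ^2 + 6λ + 10 = 0.
Eigenvalues λ = -3 ± i (complex conjugate pair).
For λ=-3+i: an eigenvector is (3,2) - i(-2,-1) = (3 + 2i, 2 + i).
A real fundamental pair from Re and Im of e^((-3+i)t)v: X_1 = e^(-3t)(cos(t)·(3,2) + sin(t)·(-2,-1)), X_2 = e^(-3t)(sin(t)·(3,2) - cos(t)·(-2,-1)).
General solution: C_1X_1 + C_2X_2.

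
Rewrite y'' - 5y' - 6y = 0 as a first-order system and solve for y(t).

y(t) = K_1e^(6t) + K_2e^(-t)

Let x_1 = y, x_2 = y'. Then x_1' = x_2 and x_2' = 6x_1 + 5x_2.
A = [[0,1],[6,5]]; det(A-λI) = λ^2 - 5λ - 6.
Eigenvalues λ = 6, -1 with eigenvectors (1,6), (1,-1).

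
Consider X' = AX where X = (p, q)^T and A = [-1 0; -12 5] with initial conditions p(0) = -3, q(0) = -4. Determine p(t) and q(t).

p(t) = -3e^(-t), q(t) = 2e^(5t) - 6e^(-t)

Coefficient matrix A = [[-1, 0], [-12, 5]].
Characteristic polynomial det(A - λI) = λ^2 - 4λ - 5 = 0.
Eigenvalues λ = 5, -1.
For λ=5: (A-λI) row 1 is [-6, 0], so an eigenvector is (0, 1).
For λ=-1: (A-λI) row 2 is [-12, 6], so an eigenvector is (1, 2).
General solution: C_1e^(5t)(0,1) + C_2e^(-t)(1,2).
Applying p(0)=-3, q(0)=-4 gives C_1=2, C_2=-3.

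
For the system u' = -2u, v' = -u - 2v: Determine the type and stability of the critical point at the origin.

stable improper node

A = [[-2,0],[-1,-2]]; det(A-λI) = λ^2 + 4λ + 4.
repeated λ = -2 with a single eigenvector.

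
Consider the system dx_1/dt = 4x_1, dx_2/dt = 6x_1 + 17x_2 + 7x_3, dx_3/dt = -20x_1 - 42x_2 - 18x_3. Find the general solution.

x_1(t) = C_1e^(4t), x_2(t) = -C_1e^(4t) + C_2e^(3t) - C_3e^(-4t), x_3(t) = C_1e^(4t) - 2C_2e^(3t) + 3C_3e^(-4t)

Coefficient matrix A = [[4, 0, 0], [6, 17, 7], [-20, -42, -18]].
det(A - λI) = 0 gives eigenvalues λ = 4, 3, -4.
For λ=4: eigenvector (1,-1,1).
For λ=3: eigenvector (0,1,-2).
For λ=-4: eigenvector (0,-1,3).
General solution: C_1e^(4t)(1,-1,1) + C_2e^(3t)(0,1,-2) + C_3e^(-4t)(0,-1,3).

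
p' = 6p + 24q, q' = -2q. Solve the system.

Coefficient matrix A = [[6, 24], [0, -2]].
Characteristic polynomial det(A - λI) = λ^2 - 4λ - 12 = 0.
Eigenvalues λ = 6, -2.
For λ=6: (A-λI) row 1 is [0, 24], so an eigenvector is (-1, 0).
For λ=-2: (A-λI) row 1 is [8, 24], so an eigenvector is (3, -1).
General solution: c_1e^(6t)(-1,0) + c_2e^(-2t)(3,-1).

p(t) = -c_1e^(6t) + 3c_2e^(-2t), q(t) = -c_2e^(-2t)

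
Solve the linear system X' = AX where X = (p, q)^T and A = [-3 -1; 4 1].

p(t) = c_1e^(-t) + c_2te^(-t) - 2c_2e^(-t), q(t) = -2c_1e^(-t) - 2c_2te^(-t) + 3c_2e^(-t)

Coefficient matrix A = [[-3, -1], [4, 1]].
Characteristic polynomial det(A - λI) = λ^2 + 2λ + 1 = 0.
Single eigenvalue λ = -1 with algebraic multiplicity 2.
Eigenvector v = (1,-2); generalized eigenvector w with (A-λI)w=v is (-2,3).
General solution: e^(-t)[c_1·v + c_2·(t·v + w)].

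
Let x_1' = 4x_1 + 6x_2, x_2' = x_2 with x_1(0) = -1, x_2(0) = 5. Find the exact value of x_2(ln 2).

A = [[4,6],[0,1]]; eigenvalues λ = 1, 4.
Eigenvectors: (2,-1) for λ=1, (1,0) for λ=4.
From the initial condition, c_1 = -5, c_2 = 9.
x_2(ln 2) = (-5)(2^1)(-1) + (9)(2^4)(0) = 10.

10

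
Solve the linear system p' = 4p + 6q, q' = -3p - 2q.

Coefficient matrix A = [[4, 6], [-3, -2]].
Characteristic polynomial det(A - λI) = λ^2 - 2λ + 10 = 0.
Eigenvalues λ = 1 ± 3i (complex conjugate pair).
For λ=1+3i: an eigenvector is (-1,1) - i(1,0) = (-1 - i, 1).
A real fundamental pair from Re and Im of e^((1+3i)t)v: X_1 = e^(t)(cos(3t)·(-1,1) + sin(3t)·(1,0)), X_2 = e^(t)(sin(3t)·(-1,1) - cos(3t)·(1,0)).
General solution: K_1X_1 + K_2X_2.

p(t) = K_1e^(t)sin(3t) - K_1e^(t)cos(3t) - K_2e^(t)sin(3t) - K_2e^(t)cos(3t), q(t) = K_1e^(t)cos(3t) + K_2e^(t)sin(3t)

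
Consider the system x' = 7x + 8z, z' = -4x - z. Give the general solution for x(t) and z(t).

Coefficient matrix A = [[7, 8], [-4, -1]].
Characteristic polynomial det(A - λI) = λ^2 - 6λ + 25 = 0.
Eigenvalues λ = 3 ± 4i (complex conjugate pair).
For λ=3+4i: an eigenvector is (-1,0) - i(-1,1) = (-1 + i, 0 - i).
A real fundamental pair from Re and Im of e^((3+4i)t)v: X_1 = e^(3t)(cos(4t)·(-1,0) + sin(4t)·(-1,1)), X_2 = e^(3t)(sin(4t)·(-1,0) - cos(4t)·(-1,1)).
General solution: K_1X_1 + K_2X_2.

x(t) = -K_1e^(3t)sin(4t) - K_1e^(3t)cos(4t) - K_2e^(3t)sin(4t) + K_2e^(3t)cos(4t), z(t) = K_1e^(3t)sin(4t) - K_2e^(3t)cos(4t)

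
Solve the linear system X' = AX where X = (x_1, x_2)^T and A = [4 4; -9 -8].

Coefficient matrix A = [[4, 4], [-9, -8]].
Characteristic polynomial det(A - λI) = λ^2 + 4λ + 4 = 0.
Single eigenvalue λ = -2 with algebraic multiplicity 2.
Eigenvector v = (-2,3); generalized eigenvector w with (A-λI)w=v is (-1,1).
General solution: e^(-2t)[K_1·v + K_2·(t·v + w)].

x_1(t) = -2K_1e^(-2t) - 2K_2te^(-2t) - K_2e^(-2t), x_2(t) = 3K_1e^(-2t) + 3K_2te^(-2t) + K_2e^(-2t)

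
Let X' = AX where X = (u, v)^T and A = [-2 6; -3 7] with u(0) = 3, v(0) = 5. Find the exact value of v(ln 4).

A = [[-2,6],[-3,7]]; eigenvalues λ = 4, 1.
Eigenvectors: (1,1) for λ=4, (2,1) for λ=1.
From the initial condition, c_1 = 7, c_2 = -2.
v(ln 4) = (7)(4^4)(1) + (-2)(4^1)(1) = 1784.

1784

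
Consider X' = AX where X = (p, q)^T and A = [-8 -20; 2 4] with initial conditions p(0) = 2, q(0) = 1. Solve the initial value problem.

Coefficient matrix A = [[-8, -20], [2, 4]].
Characteristic polynomial det(A - λI) = λ^2 + 4λ + 8 = 0.
Eigenvalues λ = -2 ± 2i (complex conjugate pair).
For λ=-2+2i: an eigenvector is (-3,1) - i(-1,0) = (-3 + i, 1).
A real fundamental pair from Re and Im of e^((-2+2i)t)v: X_1 = e^(-2t)(cos(2t)·(-3,1) + sin(2t)·(-1,0)), X_2 = e^(-2t)(sin(2t)·(-3,1) - cos(2t)·(-1,0)).
General solution: c_1X_1 + c_2X_2.
Applying p(0)=2, q(0)=1 gives c_1=1, c_2=5.

p(t) = -16e^(-2t)sin(2t) + 2e^(-2t)cos(2t), q(t) = 5e^(-2t)sin(2t) + e^(-2t)cos(2t)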